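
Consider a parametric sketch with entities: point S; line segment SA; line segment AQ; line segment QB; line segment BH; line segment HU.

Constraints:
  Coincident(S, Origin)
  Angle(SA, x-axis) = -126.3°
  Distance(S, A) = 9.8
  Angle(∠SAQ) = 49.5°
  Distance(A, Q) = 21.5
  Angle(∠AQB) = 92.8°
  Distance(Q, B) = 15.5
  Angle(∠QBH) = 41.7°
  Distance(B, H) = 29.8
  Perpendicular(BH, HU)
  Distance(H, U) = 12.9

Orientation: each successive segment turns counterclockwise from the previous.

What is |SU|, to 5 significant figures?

22.661

∠QBH = 41.7° gives BH at -130.30° from the x-axis; with |BH| = 29.8, H = (-4.0125, -13.556). BH ⟂ HU, so HU runs at -40.300°; with |HU| = 12.9, U = (5.8259, -21.899). Then |SU| = |U − S| = 22.661.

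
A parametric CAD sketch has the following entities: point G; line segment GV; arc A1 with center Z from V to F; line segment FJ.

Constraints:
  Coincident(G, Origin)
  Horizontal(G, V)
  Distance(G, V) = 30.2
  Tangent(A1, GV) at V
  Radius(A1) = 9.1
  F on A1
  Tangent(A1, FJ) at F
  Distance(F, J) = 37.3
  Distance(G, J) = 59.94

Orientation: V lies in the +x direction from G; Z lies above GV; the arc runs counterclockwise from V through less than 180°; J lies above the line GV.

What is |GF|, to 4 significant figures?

40.43

Checks: |ZF| = 9.100 ✓; ∠(ZF, FJ) = 90.00° ✓; |FJ| = 37.30 ✓; |GJ| = 59.94 ✓.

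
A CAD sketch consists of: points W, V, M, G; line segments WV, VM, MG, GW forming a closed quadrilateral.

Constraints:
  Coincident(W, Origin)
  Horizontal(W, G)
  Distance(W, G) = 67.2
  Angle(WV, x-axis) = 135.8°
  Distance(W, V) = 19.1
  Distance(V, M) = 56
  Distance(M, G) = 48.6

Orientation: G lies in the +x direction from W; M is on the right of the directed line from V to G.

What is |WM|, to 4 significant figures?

36.90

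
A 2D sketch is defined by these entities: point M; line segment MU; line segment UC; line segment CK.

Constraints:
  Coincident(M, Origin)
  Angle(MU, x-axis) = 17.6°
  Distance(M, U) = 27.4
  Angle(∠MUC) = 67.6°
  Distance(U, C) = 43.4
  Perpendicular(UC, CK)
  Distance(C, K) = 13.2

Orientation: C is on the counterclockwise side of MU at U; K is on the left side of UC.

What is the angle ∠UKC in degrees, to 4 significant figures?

73.08°

M is at the origin; MU runs at 17.6° with length 27.4, so U = 27.4·(cos 17.6°, sin 17.6°) = (26.12, 8.285). ∠MUC = 67.6°, so UC runs at 17.6° + (180° − 67.6°) = 130.0° from the x-axis; with |UC| = 43.4, C = U + 43.4·(cos 130.0°, sin 130.0°) = (-1.780, 41.53). UC is perpendicular to CK; with |CK| = 13.2 on the left of UC, K = C + 13.2·(-0.7660, -0.6428) = (-11.89, 33.05). Then cos ∠UKC = KU·KC / (|KU||KC|), giving 73.08°.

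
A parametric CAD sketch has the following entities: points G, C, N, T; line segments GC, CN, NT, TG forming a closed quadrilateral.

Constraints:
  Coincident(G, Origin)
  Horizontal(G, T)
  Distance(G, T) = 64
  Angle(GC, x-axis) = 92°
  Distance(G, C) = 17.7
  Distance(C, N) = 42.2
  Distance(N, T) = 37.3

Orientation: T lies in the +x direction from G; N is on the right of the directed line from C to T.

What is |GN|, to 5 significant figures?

31.454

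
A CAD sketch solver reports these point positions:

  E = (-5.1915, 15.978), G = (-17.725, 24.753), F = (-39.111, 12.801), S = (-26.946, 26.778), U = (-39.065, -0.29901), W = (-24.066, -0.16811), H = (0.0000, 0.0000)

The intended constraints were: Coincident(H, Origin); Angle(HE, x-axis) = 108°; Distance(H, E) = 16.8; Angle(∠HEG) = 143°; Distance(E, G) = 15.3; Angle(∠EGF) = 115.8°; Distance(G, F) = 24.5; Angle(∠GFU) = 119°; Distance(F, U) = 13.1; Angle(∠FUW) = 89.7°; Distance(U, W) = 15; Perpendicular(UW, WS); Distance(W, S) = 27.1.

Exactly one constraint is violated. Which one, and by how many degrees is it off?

Perpendicular(UW, WS) — off by 5.60°.

H = (0.00, 0.00) ✓; HE at 108.0° ✓; |HE| = 16.80 ✓; ∠HEG = 143.0° ✓; |EG| = 15.30 ✓; ∠EGF = 115.8° ✓; |GF| = 24.50 ✓; ∠GFU = 119.0° ✓; |FU| = 13.10 ✓; ∠FUW = 89.70° ✓; |UW| = 15.00 ✓; ∠(UW, WS) = 95.60° ✗; |WS| = 27.10 ✓.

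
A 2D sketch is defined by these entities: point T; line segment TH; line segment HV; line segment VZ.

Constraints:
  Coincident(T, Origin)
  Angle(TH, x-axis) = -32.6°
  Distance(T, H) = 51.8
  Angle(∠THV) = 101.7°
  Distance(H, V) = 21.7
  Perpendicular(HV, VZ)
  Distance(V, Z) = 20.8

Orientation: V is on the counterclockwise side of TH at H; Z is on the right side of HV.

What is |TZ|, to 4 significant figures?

78.44

T is at the origin; TH runs at -32.6° with length 51.8, so H = 51.8·(cos -32.6°, sin -32.6°) = (43.64, -27.91). ∠THV = 101.7°, so HV runs at -32.6° + (180° − 101.7°) = 45.70° from the x-axis; with |HV| = 21.7, V = H + 21.7·(cos 45.70°, sin 45.70°) = (58.79, -12.38). HV ⟂ VZ; with |VZ| = 20.8 on the right of HV, Z = V + 20.8·(0.7157, -0.6984) = (73.68, -26.90). Then |TZ| = |Z − T| = 78.44.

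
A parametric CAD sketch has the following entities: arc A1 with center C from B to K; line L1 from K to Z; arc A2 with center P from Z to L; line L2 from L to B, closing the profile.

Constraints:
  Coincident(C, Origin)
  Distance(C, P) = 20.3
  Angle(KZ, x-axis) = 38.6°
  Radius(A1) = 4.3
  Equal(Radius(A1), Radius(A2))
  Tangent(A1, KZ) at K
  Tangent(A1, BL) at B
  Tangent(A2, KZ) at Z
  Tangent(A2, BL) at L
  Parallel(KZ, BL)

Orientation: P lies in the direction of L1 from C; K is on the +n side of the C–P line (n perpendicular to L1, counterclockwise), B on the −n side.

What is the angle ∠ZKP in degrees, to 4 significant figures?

11.96°

The slot axis is L1's direction at 38.6°, so u = (cos 38.6°, sin 38.6°) = (0.7815, 0.6239) and n = (−sin 38.6°, cos 38.6°) = (-0.6239, 0.7815). C is at the origin and P lies 20.3 along u from C, so P = 20.3·u = (15.86, 12.66). Tangency of A1 to both parallel lines with radius 4.3 puts K and B at C ± 4.3·n: K = (-2.683, 3.361), B = (2.683, -3.361). Equal radii place Z and L the same way about P: Z = P + 4.3·n = (13.18, 16.03), L = P − 4.3·n = (18.55, 9.304). Then cos ∠ZKP = KZ·KP / (|KZ||KP|), giving 11.96°.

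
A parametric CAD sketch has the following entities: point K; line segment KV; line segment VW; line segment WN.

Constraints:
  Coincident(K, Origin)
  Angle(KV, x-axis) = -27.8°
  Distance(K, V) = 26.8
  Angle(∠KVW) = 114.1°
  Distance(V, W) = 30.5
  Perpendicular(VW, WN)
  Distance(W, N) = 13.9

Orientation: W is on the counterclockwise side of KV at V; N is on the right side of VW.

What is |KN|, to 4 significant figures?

56.47

K is at the origin; KV runs at -27.8° with length 26.8, so V = 26.8·(cos -27.8°, sin -27.8°) = (23.71, -12.50). ∠KVW = 114.1°, so VW runs at -27.8° + (180° − 114.1°) = 38.10° from the x-axis; with |VW| = 30.5, W = V + 30.5·(cos 38.10°, sin 38.10°) = (47.71, 6.320). The perpendicularity gives WN at right angles to VW; with |WN| = 13.9 on the right of VW, N = W + 13.9·(0.6170, -0.7869) = (56.29, -4.618). Then |KN| = |N − K| = 56.47.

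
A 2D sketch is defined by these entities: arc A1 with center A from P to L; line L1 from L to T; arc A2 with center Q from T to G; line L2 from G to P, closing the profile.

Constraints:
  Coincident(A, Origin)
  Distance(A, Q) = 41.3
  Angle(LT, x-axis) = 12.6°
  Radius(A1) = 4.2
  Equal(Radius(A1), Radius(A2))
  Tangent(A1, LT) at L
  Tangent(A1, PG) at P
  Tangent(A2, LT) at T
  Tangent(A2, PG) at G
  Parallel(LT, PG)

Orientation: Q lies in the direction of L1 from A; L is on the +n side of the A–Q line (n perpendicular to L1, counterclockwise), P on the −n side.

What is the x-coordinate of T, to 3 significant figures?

39.4

The slot axis is L1's direction at 12.6°, so u = (cos 12.6°, sin 12.6°) = (0.976, 0.218) and n = (−sin 12.6°, cos 12.6°) = (-0.218, 0.976). A is at the origin and Q lies 41.3 along u from A, so Q = 41.3·u = (40.3, 9.01). Tangency of A1 to both parallel lines with radius 4.2 puts L and P at A ± 4.2·n: L = (-0.916, 4.10), P = (0.916, -4.10). Equal radii place T and G the same way about Q: T = Q + 4.2·n = (39.4, 13.1), G = Q − 4.2·n = (41.2, 4.91). So T.x = 39.4.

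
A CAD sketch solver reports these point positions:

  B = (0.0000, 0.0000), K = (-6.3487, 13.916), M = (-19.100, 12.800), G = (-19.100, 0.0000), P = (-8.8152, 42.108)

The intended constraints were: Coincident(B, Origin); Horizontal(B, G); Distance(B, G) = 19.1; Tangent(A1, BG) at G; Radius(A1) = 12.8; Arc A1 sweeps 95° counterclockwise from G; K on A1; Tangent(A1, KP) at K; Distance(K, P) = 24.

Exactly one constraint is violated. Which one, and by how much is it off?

Distance(K, P) = 24 — off by 4.30.

B = (0.00, 0.00) ✓; B.y = 0.00, G.y = 0.00 ✓; |BG| = 19.10 ✓; ∠(MG, GB) = 90.00° ✓; |MG| = 12.80 ✓; bearing(M→K) − bearing(M→G) = 95.00° ✓; |MK| = 12.80 ✓; ∠(MK, KP) = 90.00° ✓; |KP| = 28.30 ✗.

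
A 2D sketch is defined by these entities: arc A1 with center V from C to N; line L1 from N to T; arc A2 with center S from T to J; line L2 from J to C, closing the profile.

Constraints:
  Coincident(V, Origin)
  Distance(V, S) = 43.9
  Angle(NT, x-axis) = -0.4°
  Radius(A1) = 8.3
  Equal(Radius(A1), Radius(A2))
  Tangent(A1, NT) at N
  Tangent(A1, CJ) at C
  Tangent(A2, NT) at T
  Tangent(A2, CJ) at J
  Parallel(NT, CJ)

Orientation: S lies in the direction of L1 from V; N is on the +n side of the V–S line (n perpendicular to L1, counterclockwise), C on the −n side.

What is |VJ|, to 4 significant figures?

44.68

The slot axis is L1's direction at -0.4°, so u = (cos -0.4°, sin -0.4°) = (1.000, -0.006981) and n = (−sin -0.4°, cos -0.4°) = (0.006981, 1.000). V is at the origin and S lies 43.9 along u from V, so S = 43.9·u = (43.90, -0.3065). Tangency of A1 to both parallel lines with radius 8.3 puts N and C at V ± 8.3·n: N = (0.05794, 8.300), C = (-0.05794, -8.300). Equal radii place T and J the same way about S: T = S + 8.3·n = (43.96, 7.993), J = S − 8.3·n = (43.84, -8.606). Then |VJ| = |J − V| = 44.68.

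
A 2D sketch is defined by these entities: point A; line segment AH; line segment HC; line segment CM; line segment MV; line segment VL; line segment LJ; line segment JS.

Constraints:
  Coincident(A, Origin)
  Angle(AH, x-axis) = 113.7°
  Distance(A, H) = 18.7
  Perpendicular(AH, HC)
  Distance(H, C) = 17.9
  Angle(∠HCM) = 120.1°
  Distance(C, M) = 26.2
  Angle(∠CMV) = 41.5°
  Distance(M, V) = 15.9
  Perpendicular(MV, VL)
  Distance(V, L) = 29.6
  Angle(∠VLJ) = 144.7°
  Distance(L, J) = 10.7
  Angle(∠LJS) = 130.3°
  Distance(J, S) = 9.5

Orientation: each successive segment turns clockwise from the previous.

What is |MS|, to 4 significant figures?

39.16

A is at the origin; AH runs at 113.7° with length 18.7, so H = (-7.516, 17.12). AH ⟂ HC, so HC runs at 23.70°; with |HC| = 17.9, C = (8.874, 24.32). ∠HCM = 120.1° gives CM at -36.20° from the x-axis; with |CM| = 26.2, M = (30.02, 8.844). ∠CMV = 41.5° gives MV at -174.7° from the x-axis; with |MV| = 15.9, V = (14.18, 7.375). The perpendicularity gives VL at right angles to MV, so VL runs at 95.30°; with |VL| = 29.6, L = (11.45, 36.85). ∠VLJ = 144.7° gives LJ at 60.00° from the x-axis; with |LJ| = 10.7, J = (16.80, 46.12). ∠LJS = 130.3° gives JS at 10.30° from the x-axis; with |JS| = 9.5, S = (26.15, 47.81). Then |MS| = |S − M| = 39.16.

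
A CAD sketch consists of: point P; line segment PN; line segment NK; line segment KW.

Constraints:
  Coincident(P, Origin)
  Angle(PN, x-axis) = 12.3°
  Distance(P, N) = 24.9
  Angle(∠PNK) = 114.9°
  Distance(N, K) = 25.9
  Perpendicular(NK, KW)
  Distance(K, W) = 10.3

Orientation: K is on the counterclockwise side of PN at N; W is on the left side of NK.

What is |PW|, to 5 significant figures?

38.402

P is at the origin; PN runs at 12.3° with length 24.9, so N = 24.9·(cos 12.3°, sin 12.3°) = (24.328, 5.3045). ∠PNK = 114.9°, so NK runs at 12.3° + (180° − 114.9°) = 77.400° from the x-axis; with |NK| = 25.9, K = N + 25.9·(cos 77.400°, sin 77.400°) = (29.978, 30.581). NK is perpendicular to KW; with |KW| = 10.3 on the left of NK, W = K + 10.3·(-0.97592, 0.21814) = (19.926, 32.828). Then |PW| = |W − P| = 38.402.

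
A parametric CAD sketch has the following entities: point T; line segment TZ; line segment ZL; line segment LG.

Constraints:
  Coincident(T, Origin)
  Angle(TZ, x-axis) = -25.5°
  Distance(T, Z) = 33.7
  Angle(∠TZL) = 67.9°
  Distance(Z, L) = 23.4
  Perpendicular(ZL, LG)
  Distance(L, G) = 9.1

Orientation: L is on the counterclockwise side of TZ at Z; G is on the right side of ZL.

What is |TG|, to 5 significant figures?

41.725

∠TZL = 67.9°, so ZL runs at -25.5° + (180° − 67.9°) = 86.600° from the x-axis; with |ZL| = 23.4, L = Z + 23.4·(cos 86.600°, sin 86.600°) = (31.805, 8.8506). ZL ⟂ LG; with |LG| = 9.1 on the right of ZL, G = L + 9.1·(0.99824, -0.059306) = (40.889, 8.3109). Then |TG| = |G − T| = 41.725.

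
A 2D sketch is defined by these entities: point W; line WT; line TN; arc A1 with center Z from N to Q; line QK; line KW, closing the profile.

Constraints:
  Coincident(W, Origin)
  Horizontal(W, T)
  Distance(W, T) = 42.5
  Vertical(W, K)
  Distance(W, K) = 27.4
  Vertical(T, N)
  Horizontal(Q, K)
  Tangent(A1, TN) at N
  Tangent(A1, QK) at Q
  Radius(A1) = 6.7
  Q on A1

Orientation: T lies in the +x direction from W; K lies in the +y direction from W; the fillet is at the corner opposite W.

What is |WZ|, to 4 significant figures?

41.35

W is at the origin; WT is horizontal with |WT| = 42.5 and T on the +x side, so T = (42.50, 0.000). W and K share the same x with |WK| = 27.4 and K on the +y side, so K = (0.000, 27.40). The virtual corner opposite W is at (42.50, 27.40). Tangency of A1 to TN means the radius ZN is perpendicular to TN and since A1 is tangent to QK there, ZQ ⟂ QK, with radius 6.7, so the center Z sits 6.7 in from both sides at Z = (35.80, 20.70). Then |WZ| = |Z − W| = 41.35.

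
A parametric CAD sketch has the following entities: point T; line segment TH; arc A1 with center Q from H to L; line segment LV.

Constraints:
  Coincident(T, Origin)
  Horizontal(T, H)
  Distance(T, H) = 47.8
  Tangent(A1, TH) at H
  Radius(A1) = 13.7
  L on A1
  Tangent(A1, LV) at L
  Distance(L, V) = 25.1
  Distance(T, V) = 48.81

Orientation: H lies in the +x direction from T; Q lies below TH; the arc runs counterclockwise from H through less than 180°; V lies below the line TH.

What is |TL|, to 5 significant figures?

36.311

Checks: |QL| = 13.70 ✓; ∠(QL, LV) = 90.00° ✓; |LV| = 25.10 ✓; |TV| = 48.81 ✓.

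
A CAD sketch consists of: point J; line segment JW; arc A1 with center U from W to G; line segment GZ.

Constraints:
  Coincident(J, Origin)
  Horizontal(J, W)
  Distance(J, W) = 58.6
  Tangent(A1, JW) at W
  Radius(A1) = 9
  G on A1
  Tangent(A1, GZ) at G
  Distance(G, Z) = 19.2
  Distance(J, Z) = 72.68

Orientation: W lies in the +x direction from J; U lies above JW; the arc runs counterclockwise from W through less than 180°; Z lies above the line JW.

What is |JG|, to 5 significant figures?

68.237

Checks: |UG| = 9.000 ✓; ∠(UG, GZ) = 90.00° ✓; |GZ| = 19.20 ✓; |JZ| = 72.68 ✓.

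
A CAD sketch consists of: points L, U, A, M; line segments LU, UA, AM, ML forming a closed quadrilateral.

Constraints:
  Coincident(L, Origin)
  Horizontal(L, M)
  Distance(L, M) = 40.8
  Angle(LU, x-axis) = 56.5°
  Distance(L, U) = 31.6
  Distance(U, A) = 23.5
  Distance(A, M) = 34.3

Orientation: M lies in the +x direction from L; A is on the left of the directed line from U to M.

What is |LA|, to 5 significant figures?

52.348

Checks: LU at 56.50° ✓; |UA| = 23.50 ✓; |AM| = 34.30 ✓.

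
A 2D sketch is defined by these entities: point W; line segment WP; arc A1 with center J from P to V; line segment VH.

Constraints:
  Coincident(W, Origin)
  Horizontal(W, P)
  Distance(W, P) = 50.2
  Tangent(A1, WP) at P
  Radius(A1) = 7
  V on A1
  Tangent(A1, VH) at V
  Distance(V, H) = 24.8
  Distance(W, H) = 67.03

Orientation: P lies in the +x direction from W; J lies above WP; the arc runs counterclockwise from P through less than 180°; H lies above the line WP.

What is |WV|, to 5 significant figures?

57.526

Checks: W.y = 0.00, P.y = 0.00 ✓; |JV| = 7.000 ✓; ∠(JV, VH) = 90.00° ✓; |VH| = 24.80 ✓; |WH| = 67.03 ✓.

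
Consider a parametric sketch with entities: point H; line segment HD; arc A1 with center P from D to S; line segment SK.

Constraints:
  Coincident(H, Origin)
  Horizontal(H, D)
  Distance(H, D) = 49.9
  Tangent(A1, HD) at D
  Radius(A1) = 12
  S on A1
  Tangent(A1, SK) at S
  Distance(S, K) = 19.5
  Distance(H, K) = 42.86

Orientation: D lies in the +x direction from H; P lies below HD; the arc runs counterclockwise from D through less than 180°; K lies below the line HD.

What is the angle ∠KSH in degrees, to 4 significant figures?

86.61°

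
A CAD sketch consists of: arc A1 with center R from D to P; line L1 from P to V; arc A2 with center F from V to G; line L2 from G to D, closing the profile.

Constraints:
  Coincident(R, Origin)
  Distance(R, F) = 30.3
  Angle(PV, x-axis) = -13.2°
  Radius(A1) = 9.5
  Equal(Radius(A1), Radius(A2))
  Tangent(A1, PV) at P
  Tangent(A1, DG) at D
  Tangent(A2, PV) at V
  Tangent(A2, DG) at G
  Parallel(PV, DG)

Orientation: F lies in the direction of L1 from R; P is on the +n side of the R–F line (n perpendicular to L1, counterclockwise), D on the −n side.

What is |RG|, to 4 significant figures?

31.75

The slot axis is L1's direction at -13.2°, so u = (cos -13.2°, sin -13.2°) = (0.9736, -0.2284) and n = (−sin -13.2°, cos -13.2°) = (0.2284, 0.9736). R is at the origin and F lies 30.3 along u from R, so F = 30.3·u = (29.50, -6.919). Tangency of A1 to both parallel lines with radius 9.5 puts P and D at R ± 9.5·n: P = (2.169, 9.249), D = (-2.169, -9.249). Equal radii place V and G the same way about F: V = F + 9.5·n = (31.67, 2.330), G = F − 9.5·n = (27.33, -16.17). Then |RG| = |G − R| = 31.75.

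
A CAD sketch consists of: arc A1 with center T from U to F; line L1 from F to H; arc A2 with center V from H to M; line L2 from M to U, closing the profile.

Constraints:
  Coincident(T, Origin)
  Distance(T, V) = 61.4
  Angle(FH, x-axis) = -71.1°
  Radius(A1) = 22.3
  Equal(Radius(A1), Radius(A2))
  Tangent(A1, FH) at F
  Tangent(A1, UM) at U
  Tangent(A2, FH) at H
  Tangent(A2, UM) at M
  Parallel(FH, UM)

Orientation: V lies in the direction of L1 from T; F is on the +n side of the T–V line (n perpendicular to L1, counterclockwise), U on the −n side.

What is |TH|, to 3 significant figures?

65.3

The slot axis is L1's direction at -71.1°, so u = (cos -71.1°, sin -71.1°) = (0.324, -0.946) and n = (−sin -71.1°, cos -71.1°) = (0.946, 0.324). T is at the origin and V lies 61.4 along u from T, so V = 61.4·u = (19.9, -58.1). Tangency of A1 to both parallel lines with radius 22.3 puts F and U at T ± 22.3·n: F = (21.1, 7.22), U = (-21.1, -7.22). Equal radii place H and M the same way about V: H = V + 22.3·n = (41.0, -50.9), M = V − 22.3·n = (-1.21, -65.3). Then |TH| = |H − T| = 65.3.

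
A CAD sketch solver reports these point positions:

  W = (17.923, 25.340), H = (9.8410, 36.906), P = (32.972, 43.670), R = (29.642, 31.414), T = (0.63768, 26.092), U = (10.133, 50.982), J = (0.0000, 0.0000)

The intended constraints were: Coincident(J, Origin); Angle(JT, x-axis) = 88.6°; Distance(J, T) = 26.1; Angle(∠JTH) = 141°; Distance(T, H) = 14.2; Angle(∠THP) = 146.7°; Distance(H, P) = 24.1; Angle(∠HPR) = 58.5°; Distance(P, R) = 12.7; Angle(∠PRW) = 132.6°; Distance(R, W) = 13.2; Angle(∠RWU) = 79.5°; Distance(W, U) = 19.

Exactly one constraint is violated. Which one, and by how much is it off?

Distance(W, U) = 19 — off by 7.80.

J = (0.00, 0.00) ✓; JT at 88.60° ✓; |JT| = 26.10 ✓; ∠JTH = 141.0° ✓; |TH| = 14.20 ✓; ∠THP = 146.7° ✓; |HP| = 24.10 ✓; ∠HPR = 58.50° ✓; |PR| = 12.70 ✓; ∠PRW = 132.6° ✓; |RW| = 13.20 ✓; ∠RWU = 79.50° ✓; |WU| = 26.80 ✗.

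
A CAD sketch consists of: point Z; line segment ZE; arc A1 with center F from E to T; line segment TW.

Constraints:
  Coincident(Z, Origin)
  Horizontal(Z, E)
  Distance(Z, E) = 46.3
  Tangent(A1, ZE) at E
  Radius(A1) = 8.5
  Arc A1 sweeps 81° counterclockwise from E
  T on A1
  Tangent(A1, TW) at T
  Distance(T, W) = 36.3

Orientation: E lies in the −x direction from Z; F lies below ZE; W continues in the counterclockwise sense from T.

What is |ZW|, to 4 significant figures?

74.14

Z is at the origin; ZE is horizontal with |ZE| = 46.3 and E on the −x side, so E = (-46.30, 0.000). Since A1 is tangent to ZE there, FE ⟂ ZE, so F = E + (0, -8.5) = (-46.30, -8.500). On A1, E sits at bearing 90° from F; an 81° counterclockwise sweep puts T at bearing 171°, so T = F + 8.5·(cos 171°, sin 171°) = (-54.70, -7.170). The tangent condition forces FT to be normal to TW, so TW runs along (−sin 171°, cos 171°); with |TW| = 36.3, W = (-60.37, -43.02). Then |ZW| = |W − Z| = 74.14.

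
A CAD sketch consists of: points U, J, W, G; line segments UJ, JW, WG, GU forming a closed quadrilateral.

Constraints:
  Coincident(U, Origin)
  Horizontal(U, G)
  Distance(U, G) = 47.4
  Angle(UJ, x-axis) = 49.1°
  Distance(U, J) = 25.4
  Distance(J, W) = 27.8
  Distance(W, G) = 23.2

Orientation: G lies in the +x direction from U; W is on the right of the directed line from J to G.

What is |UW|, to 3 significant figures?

26.3

U is at the origin; UG is horizontal with |UG| = 47.4 and G in +x, so G = (47.4, 0). UJ runs at 49.1° with |UJ| = 25.4, so J = (16.6, 19.2). W is determined by |JW| = 27.8 and |WG| = 23.2 together: it lies at the intersection of circle(J, 27.8) and circle(G, 23.2). With |JG| = 36.3, the foot of the radical line on JG is 21.4 from J and the perpendicular offset is √(27.8² − 21.4²) = 17.8. Taking the right-of-JG solution: W = (25.3, -7.20).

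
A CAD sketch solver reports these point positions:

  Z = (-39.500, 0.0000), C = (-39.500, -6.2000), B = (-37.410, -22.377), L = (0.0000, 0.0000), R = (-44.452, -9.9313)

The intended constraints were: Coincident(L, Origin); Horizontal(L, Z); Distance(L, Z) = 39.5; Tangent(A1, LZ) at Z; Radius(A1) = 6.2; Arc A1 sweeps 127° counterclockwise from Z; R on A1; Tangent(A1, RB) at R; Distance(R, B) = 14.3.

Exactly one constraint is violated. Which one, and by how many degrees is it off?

Tangent(A1, RB) at R — off by 7.50°.

L = (0.00, 0.00) ✓; L.y = 0.00, Z.y = 0.00 ✓; |LZ| = 39.50 ✓; ∠(CZ, ZL) = 90.00° ✓; |CZ| = 6.200 ✓; bearing(C→R) − bearing(C→Z) = 127.0° ✓; |CR| = 6.200 ✓; ∠(CR, RB) = 97.50° ✗; |RB| = 14.30 ✓.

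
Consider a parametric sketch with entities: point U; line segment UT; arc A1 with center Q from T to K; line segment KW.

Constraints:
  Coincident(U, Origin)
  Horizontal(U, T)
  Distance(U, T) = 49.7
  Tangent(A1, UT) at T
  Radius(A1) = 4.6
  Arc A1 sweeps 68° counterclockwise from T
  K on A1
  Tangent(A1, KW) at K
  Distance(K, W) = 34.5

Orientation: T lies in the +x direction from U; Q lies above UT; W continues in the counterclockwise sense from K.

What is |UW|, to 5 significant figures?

75.430

On A1, T sits at bearing -90° from Q; a 68° counterclockwise sweep puts K at bearing -22°, so K = Q + 4.6·(cos -22°, sin -22°) = (53.965, 2.8768). A1 meets KW tangentially, so QK is at right angles to KW, so KW runs along (−sin -22°, cos -22°); with |KW| = 34.5, W = (66.889, 34.865). Then |UW| = |W − U| = 75.430.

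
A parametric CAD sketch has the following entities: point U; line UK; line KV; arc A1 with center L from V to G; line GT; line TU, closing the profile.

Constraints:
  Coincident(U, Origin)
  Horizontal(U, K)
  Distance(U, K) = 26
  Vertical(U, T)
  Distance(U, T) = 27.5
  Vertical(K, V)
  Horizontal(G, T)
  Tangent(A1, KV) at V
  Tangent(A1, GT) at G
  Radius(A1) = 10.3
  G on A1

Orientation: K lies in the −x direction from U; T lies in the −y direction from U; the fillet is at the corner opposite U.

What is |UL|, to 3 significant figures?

23.3

U is at the origin; UK is horizontal with |UK| = 26.0 and K on the −x side, so K = (-26.0, 0.00). U and T share the same x with |UT| = 27.5 and T on the −y side, so T = (0.00, -27.5). The virtual corner opposite U is at (-26.0, -27.5). Since A1 is tangent to KV there, LV ⟂ KV and A1 meets GT tangentially, so LG is at right angles to GT, with radius 10.3, so the center L sits 10.3 in from both sides at L = (-15.7, -17.2). Then |UL| = |L − U| = 23.3.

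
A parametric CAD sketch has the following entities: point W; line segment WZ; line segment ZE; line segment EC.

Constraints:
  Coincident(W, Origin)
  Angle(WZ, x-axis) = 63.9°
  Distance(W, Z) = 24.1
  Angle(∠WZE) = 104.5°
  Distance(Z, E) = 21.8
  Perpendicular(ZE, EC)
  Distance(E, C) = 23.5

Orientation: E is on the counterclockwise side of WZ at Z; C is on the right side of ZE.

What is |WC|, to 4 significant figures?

54.48

W is at the origin; WZ runs at 63.9° with length 24.1, so Z = 24.1·(cos 63.9°, sin 63.9°) = (10.60, 21.64). ∠WZE = 104.5°, so ZE runs at 63.9° + (180° − 104.5°) = 139.4° from the x-axis; with |ZE| = 21.8, E = Z + 21.8·(cos 139.4°, sin 139.4°) = (-5.950, 35.83). ZE ⟂ EC; with |EC| = 23.5 on the right of ZE, C = E + 23.5·(0.6508, 0.7593) = (9.344, 53.67). Then |WC| = |C − W| = 54.48.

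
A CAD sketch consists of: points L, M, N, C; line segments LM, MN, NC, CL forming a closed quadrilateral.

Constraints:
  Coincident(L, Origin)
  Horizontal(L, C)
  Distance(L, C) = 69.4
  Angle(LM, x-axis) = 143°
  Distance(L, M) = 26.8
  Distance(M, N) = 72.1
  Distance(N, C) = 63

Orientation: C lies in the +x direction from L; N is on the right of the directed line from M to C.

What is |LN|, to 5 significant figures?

46.927

L is at the origin; LC is horizontal with |LC| = 69.4 and C in +x, so C = (69.4, 0). LM runs at 143.0° with |LM| = 26.8, so M = (-21.403, 16.129). N is determined by |MN| = 72.1 and |NC| = 63.0 together: it lies at the intersection of circle(M, 72.1) and circle(C, 63.0). With |MC| = 92.225, the foot of the radical line on MC is 52.778 from M and the perpendicular offset is √(72.1² − 52.778²) = 49.122. Taking the right-of-MC solution: N = (21.970, -41.466).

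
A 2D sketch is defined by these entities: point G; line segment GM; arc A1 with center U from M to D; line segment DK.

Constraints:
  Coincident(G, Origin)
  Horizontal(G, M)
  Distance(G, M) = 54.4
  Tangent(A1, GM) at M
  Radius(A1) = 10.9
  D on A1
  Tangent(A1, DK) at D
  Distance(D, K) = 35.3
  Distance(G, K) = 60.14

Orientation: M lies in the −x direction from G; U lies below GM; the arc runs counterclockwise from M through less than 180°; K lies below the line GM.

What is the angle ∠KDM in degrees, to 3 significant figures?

115°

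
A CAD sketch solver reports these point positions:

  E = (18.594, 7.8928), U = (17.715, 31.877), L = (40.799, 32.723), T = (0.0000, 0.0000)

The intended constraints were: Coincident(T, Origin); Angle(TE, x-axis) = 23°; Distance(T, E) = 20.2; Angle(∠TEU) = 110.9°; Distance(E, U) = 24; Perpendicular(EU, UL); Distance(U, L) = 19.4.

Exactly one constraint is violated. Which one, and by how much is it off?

Distance(U, L) = 19.4 — off by 3.70.

T = (0.00, 0.00) ✓; TE at 23.00° ✓; |TE| = 20.20 ✓; ∠TEU = 110.9° ✓; |EU| = 24.00 ✓; ∠(EU, UL) = 90.00° ✓; |UL| = 23.10 ✗.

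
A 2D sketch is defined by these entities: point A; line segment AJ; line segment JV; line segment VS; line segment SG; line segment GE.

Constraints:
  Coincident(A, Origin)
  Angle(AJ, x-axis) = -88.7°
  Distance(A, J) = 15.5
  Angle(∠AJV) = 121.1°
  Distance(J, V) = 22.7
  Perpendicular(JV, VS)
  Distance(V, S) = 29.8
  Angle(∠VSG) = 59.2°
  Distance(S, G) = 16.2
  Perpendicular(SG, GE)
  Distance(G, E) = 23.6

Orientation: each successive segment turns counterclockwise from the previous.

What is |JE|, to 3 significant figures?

20.9

A is at the origin; AJ runs at -88.7° with length 15.5, so J = (0.352, -15.5). ∠AJV = 121.1° gives JV at -29.8° from the x-axis; with |JV| = 22.7, V = (20.0, -26.8). The perpendicularity gives VS at right angles to JV, so VS runs at 60.2°; with |VS| = 29.8, S = (34.9, -0.918). ∠VSG = 59.2° gives SG at -179° from the x-axis; with |SG| = 16.2, G = (18.7, -1.20). The perpendicularity gives GE at right angles to SG, so GE runs at -89.0°; with |GE| = 23.6, E = (19.1, -24.8). Then |JE| = |E − J| = 20.9.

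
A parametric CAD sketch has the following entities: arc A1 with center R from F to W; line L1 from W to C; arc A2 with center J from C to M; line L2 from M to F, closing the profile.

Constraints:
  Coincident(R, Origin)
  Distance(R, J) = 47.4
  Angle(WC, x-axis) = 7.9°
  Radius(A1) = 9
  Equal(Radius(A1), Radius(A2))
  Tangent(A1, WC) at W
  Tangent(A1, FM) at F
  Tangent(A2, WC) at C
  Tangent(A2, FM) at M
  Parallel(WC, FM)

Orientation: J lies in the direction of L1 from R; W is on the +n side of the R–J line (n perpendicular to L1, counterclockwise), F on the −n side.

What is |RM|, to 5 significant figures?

48.247

The slot axis is L1's direction at 7.9°, so u = (cos 7.9°, sin 7.9°) = (0.99051, 0.13744) and n = (−sin 7.9°, cos 7.9°) = (-0.13744, 0.99051). R is at the origin and J lies 47.4 along u from R, so J = 47.4·u = (46.950, 6.5149). Tangency of A1 to both parallel lines with radius 9.0 puts W and F at R ± 9.0·n: W = (-1.2370, 8.9146), F = (1.2370, -8.9146). Equal radii place C and M the same way about J: C = J + 9.0·n = (45.713, 15.429), M = J − 9.0·n = (48.187, -2.3997). Then |RM| = |M − R| = 48.247.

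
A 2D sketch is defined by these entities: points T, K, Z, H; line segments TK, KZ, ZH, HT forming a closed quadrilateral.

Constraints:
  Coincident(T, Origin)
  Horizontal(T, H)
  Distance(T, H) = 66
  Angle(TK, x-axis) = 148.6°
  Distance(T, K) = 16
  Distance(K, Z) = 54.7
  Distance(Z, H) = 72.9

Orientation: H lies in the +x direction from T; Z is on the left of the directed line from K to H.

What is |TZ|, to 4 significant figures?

56.34

Checks: |KZ| = 54.70 ✓; |ZH| = 72.90 ✓.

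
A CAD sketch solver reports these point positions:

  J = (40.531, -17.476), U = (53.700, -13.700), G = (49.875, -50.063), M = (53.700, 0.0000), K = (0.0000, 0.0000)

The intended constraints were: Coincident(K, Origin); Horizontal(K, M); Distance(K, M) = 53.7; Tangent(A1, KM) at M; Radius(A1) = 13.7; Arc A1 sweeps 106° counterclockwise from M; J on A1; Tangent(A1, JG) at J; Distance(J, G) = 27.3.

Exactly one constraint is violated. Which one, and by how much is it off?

Distance(J, G) = 27.3 — off by 6.60.

K = (0.00, 0.00) ✓; K.y = 0.00, M.y = 0.00 ✓; |KM| = 53.70 ✓; ∠(UM, MK) = 90.00° ✓; |UM| = 13.70 ✓; bearing(U→J) − bearing(U→M) = 106.0° ✓; |UJ| = 13.70 ✓; ∠(UJ, JG) = 90.00° ✓; |JG| = 33.90 ✗.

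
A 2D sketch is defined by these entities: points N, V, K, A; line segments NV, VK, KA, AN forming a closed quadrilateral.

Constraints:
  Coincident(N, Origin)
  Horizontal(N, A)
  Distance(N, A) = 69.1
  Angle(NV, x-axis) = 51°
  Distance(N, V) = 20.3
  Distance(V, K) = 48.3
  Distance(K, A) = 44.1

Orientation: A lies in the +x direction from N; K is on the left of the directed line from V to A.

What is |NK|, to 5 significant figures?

67.814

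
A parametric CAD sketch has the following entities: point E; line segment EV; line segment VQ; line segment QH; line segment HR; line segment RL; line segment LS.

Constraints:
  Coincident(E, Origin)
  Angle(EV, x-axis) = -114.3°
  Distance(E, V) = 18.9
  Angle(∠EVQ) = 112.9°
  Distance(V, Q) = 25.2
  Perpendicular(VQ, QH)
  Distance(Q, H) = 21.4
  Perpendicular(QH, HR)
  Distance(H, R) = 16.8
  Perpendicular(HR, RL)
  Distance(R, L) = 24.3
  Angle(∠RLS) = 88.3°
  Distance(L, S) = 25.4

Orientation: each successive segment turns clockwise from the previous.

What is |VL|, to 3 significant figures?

8.89

E is at the origin; EV runs at -114.3° with length 18.9, so V = (-7.78, -17.2). ∠EVQ = 112.9° gives VQ at 179° from the x-axis; with |VQ| = 25.2, Q = (-33.0, -16.6). VQ ⟂ QH, so QH runs at 88.6°; with |QH| = 21.4, H = (-32.4, 4.78). QH is perpendicular to HR, so HR runs at -1.40°; with |HR| = 16.8, R = (-15.7, 4.37). HR ⟂ RL, so RL runs at -91.4°; with |RL| = 24.3, L = (-16.2, -19.9). Then |VL| = |L − V| = 8.89.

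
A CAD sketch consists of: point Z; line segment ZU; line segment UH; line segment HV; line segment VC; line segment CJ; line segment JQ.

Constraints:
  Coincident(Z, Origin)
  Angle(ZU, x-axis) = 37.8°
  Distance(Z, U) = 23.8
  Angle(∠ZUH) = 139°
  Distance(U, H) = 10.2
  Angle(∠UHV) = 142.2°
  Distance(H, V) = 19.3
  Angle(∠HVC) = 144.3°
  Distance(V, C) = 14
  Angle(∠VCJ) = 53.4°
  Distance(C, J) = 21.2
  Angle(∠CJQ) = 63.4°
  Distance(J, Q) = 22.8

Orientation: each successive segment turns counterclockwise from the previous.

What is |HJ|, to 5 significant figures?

17.980

Z is at the origin; ZU runs at 37.8° with length 23.8, so U = (18.806, 14.587). ∠ZUH = 139.0° gives UH at 78.800° from the x-axis; with |UH| = 10.2, H = (20.787, 24.593). ∠UHV = 142.2° gives HV at 116.60° from the x-axis; with |HV| = 19.3, V = (12.145, 41.850). ∠HVC = 144.3° gives VC at 152.30° from the x-axis; with |VC| = 14.0, C = (-0.25038, 48.358). ∠VCJ = 53.4° gives CJ at -81.100° from the x-axis; with |CJ| = 21.2, J = (3.0295, 27.413). Then |HJ| = |J − H| = 17.980.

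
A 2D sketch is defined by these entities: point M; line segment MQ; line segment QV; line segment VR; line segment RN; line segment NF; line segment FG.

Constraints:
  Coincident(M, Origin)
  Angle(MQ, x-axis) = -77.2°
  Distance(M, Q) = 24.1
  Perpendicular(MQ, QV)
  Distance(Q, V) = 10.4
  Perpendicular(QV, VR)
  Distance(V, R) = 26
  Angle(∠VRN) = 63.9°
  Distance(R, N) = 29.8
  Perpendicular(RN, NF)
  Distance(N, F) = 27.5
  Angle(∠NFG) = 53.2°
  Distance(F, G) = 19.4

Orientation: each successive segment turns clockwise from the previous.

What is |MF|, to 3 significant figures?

36.2

M is at the origin; MQ runs at -77.2° with length 24.1, so Q = (5.34, -23.5). The perpendicularity gives QV at right angles to MQ, so QV runs at -167°; with |QV| = 10.4, V = (-4.80, -25.8). QV ⟂ VR, so VR runs at 103°; with |VR| = 26.0, R = (-10.6, -0.451). ∠VRN = 63.9° gives RN at -13.3° from the x-axis; with |RN| = 29.8, N = (18.4, -7.31). RN ⟂ NF, so NF runs at -103°; with |NF| = 27.5, F = (12.1, -34.1). Then |MF| = |F − M| = 36.2.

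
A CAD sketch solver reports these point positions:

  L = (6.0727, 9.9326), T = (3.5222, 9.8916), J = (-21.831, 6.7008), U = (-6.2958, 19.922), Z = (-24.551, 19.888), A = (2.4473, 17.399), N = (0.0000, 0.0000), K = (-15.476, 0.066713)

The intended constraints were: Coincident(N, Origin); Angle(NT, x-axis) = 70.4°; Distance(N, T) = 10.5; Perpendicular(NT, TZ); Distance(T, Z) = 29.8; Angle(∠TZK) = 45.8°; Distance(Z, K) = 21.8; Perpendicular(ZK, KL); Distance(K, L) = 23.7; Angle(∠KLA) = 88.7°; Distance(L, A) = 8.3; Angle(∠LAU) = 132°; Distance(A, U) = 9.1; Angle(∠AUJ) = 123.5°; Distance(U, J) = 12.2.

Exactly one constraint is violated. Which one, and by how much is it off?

Distance(U, J) = 12.2 — off by 8.20.

N = (0.00, 0.00) ✓; NT at 70.40° ✓; |NT| = 10.50 ✓; ∠(NT, TZ) = 90.00° ✓; |TZ| = 29.80 ✓; ∠TZK = 45.80° ✓; |ZK| = 21.80 ✓; ∠(ZK, KL) = 90.00° ✓; |KL| = 23.70 ✓; ∠KLA = 88.70° ✓; |LA| = 8.300 ✓; ∠LAU = 132.0° ✓; |AU| = 9.100 ✓; ∠AUJ = 123.5° ✓; |UJ| = 20.40 ✗.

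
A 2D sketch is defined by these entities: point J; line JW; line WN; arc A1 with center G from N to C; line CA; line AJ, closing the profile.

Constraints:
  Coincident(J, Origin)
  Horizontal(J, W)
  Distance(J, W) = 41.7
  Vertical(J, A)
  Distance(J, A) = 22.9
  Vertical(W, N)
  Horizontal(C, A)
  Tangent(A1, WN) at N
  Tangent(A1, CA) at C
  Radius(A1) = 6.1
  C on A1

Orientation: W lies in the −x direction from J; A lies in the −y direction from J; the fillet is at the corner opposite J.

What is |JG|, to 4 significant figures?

39.36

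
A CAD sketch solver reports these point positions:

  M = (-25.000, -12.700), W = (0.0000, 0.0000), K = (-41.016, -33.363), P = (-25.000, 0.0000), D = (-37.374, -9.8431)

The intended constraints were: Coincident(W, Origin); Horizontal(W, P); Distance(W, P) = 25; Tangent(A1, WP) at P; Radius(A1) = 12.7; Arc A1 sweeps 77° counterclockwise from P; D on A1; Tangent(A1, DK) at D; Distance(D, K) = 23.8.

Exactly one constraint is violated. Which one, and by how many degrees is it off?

Tangent(A1, DK) at D — off by 4.20°.

W = (0.00, 0.00) ✓; W.y = 0.00, P.y = 0.00 ✓; |WP| = 25.00 ✓; ∠(MP, PW) = 90.00° ✓; |MP| = 12.70 ✓; bearing(M→D) − bearing(M→P) = 77.00° ✓; |MD| = 12.70 ✓; ∠(MD, DK) = 85.80° ✗; |DK| = 23.80 ✓.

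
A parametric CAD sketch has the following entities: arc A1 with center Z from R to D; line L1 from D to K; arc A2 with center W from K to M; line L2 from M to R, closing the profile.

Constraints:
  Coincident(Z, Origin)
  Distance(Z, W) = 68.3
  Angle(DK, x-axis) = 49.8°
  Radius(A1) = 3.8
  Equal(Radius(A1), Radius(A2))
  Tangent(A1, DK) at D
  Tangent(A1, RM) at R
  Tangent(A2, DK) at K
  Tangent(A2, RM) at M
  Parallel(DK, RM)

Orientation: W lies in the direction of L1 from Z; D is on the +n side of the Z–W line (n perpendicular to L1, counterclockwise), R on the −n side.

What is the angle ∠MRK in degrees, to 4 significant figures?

6.349°

The slot axis is L1's direction at 49.8°, so u = (cos 49.8°, sin 49.8°) = (0.6455, 0.7638) and n = (−sin 49.8°, cos 49.8°) = (-0.7638, 0.6455). Z is at the origin and W lies 68.3 along u from Z, so W = 68.3·u = (44.08, 52.17). Tangency of A1 to both parallel lines with radius 3.8 puts D and R at Z ± 3.8·n: D = (-2.902, 2.453), R = (2.902, -2.453). Equal radii place K and M the same way about W: K = W + 3.8·n = (41.18, 54.62), M = W − 3.8·n = (46.99, 49.71). Then cos ∠MRK = RM·RK / (|RM||RK|), giving 6.349°.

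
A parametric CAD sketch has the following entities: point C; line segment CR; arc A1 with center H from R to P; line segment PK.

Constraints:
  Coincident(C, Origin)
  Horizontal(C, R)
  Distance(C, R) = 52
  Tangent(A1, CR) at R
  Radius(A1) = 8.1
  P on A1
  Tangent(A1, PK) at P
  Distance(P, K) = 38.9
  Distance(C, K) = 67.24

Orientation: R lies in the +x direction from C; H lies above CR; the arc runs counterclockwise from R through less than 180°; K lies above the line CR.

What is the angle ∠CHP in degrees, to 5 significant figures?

170.61°

Checks: |HP| = 8.100 ✓; ∠(HP, PK) = 90.00° ✓; |PK| = 38.90 ✓; |CK| = 67.24 ✓.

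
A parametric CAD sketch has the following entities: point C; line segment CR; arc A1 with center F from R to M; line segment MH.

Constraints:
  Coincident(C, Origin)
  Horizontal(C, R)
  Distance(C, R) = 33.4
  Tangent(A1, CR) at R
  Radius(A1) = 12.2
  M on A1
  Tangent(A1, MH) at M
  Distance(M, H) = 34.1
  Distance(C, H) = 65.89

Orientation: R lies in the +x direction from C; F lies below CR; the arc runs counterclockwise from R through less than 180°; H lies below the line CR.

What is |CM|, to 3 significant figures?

31.9

C is at the origin; CR is horizontal with |CR| = 33.4 and R on the +x side, so R = (33.4, 0.00). A1 meets CR tangentially, so FR is at right angles to CR, so F = R + (0, -12.2) = (33.4, -12.2). Since FM ⟂ MH (tangency), |FH| = √(12.2² + 34.1²) = 36.2 regardless of where M sits on A1. So H lies on both circle(C, 65.89) and circle(F, 36.2); the below-CR intersection is H = (47.7, -45.5). M is the foot of the tangent from H: M = (24.5, -20.5).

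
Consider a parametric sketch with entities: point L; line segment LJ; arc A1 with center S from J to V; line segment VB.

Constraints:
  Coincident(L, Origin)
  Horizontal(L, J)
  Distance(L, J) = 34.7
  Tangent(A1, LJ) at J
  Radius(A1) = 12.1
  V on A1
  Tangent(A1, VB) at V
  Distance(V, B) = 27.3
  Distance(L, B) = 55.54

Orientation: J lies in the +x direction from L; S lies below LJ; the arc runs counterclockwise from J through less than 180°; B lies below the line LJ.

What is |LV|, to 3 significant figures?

29.7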